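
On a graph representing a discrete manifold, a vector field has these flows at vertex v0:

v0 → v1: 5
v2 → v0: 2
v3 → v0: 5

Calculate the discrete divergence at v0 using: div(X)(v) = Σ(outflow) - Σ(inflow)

Divergence = sum of outgoing flows = 5 + (-2) + (-5) = -2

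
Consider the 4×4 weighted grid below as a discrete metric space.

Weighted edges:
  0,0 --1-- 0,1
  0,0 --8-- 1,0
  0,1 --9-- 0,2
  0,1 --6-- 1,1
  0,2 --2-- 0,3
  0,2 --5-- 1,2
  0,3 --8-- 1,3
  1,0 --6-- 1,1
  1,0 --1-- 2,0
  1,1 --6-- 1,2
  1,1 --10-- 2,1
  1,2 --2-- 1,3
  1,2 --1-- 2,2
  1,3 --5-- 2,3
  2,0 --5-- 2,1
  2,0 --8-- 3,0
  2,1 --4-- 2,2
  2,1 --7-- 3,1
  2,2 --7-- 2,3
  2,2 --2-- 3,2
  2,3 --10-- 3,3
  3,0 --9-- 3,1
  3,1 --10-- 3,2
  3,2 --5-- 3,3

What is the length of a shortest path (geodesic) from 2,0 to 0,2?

Shortest path: 2,0 → 2,1 → 2,2 → 1,2 → 0,2, total weight = 15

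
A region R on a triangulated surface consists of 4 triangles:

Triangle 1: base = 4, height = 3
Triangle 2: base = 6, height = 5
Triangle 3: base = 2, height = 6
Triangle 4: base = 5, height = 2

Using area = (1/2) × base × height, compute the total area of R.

(1/2)×4×3 + (1/2)×6×5 + (1/2)×2×6 + (1/2)×5×2 = 32.0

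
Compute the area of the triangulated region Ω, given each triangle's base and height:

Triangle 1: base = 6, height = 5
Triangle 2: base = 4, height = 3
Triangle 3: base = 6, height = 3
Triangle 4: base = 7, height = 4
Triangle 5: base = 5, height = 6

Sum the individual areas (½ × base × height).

(1/2)×6×5 + (1/2)×4×3 + (1/2)×6×3 + (1/2)×7×4 + (1/2)×5×6 = 59.0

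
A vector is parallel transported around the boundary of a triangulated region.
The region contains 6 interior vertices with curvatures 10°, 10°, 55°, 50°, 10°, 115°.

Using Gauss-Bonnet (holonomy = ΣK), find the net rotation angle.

Holonomy = total enclosed curvature = 10° + 10° + 55° + 50° + 10° + 115° = 250°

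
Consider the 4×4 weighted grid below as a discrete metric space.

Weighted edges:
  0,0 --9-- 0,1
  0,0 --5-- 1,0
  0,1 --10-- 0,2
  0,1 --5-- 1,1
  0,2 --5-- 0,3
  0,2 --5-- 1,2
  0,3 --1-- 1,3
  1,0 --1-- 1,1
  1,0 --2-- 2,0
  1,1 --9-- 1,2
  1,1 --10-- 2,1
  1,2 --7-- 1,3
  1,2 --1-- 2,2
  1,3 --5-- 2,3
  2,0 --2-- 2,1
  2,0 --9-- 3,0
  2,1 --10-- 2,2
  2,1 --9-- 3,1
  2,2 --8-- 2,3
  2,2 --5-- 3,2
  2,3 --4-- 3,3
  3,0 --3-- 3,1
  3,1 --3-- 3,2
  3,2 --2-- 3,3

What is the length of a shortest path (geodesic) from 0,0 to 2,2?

Shortest path: 0,0 → 1,0 → 1,1 → 1,2 → 2,2, total weight = 16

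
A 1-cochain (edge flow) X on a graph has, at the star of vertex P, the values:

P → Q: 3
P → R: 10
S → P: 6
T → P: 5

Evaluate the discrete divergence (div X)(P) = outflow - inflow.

Divergence = sum of outgoing flows = 3 + 10 + (-6) + (-5) = 2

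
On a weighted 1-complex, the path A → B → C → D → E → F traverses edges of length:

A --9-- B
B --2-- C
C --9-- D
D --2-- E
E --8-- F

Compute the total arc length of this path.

Arc length = 9 + 2 + 9 + 2 + 8 = 30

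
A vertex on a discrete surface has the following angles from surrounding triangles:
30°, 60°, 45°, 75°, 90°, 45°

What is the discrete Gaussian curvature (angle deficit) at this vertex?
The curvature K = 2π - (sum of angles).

Sum of angles = 345°. K = 360° - 345° = 15° = π/12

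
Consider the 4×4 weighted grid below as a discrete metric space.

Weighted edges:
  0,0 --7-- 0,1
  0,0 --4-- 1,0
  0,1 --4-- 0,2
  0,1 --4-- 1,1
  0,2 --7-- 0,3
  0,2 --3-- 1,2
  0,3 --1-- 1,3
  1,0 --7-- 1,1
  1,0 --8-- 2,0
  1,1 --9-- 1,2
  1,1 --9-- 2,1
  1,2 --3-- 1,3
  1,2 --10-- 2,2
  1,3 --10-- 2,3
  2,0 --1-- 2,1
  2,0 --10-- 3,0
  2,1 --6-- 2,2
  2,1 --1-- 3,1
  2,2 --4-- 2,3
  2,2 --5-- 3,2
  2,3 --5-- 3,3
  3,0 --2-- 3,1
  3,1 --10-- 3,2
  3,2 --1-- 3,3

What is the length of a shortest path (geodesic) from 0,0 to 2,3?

Shortest path: 0,0 → 1,0 → 2,0 → 2,1 → 2,2 → 2,3, total weight = 23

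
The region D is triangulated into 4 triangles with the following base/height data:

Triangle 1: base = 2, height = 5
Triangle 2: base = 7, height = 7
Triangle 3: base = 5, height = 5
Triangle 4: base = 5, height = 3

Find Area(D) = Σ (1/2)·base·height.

(1/2)×2×5 + (1/2)×7×7 + (1/2)×5×5 + (1/2)×5×3 = 49.5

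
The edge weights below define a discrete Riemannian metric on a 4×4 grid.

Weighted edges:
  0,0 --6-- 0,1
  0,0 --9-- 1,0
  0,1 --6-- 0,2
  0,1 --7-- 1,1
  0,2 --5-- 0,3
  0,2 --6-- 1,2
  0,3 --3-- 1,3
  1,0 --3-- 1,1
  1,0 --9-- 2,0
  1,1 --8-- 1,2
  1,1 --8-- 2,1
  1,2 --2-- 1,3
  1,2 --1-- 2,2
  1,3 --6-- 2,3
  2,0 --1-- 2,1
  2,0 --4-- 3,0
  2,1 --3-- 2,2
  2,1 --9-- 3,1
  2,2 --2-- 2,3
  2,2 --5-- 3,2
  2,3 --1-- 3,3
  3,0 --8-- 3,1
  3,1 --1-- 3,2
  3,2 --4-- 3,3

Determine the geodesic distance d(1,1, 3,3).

Shortest path: 1,1 → 1,2 → 2,2 → 2,3 → 3,3, total weight = 12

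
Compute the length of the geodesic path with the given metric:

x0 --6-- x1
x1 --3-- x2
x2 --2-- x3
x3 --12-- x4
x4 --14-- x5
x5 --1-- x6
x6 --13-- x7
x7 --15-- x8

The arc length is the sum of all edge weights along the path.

Arc length = 6 + 3 + 2 + 12 + 14 + 1 + 13 + 15 = 66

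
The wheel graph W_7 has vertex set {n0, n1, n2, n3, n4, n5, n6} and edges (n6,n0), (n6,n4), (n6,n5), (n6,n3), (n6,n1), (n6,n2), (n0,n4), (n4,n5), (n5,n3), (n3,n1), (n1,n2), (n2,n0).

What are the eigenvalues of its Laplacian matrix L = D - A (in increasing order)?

The wheel W_7 is the join K_1 ∨ C_6 (a hub joined to every vertex of a cycle of length 6). For a join G ∨ H (G on p vertices, H on q vertices) the Laplacian spectrum is 0, p+q, the eigenvalues of L(G) other than one 0 each shifted by +q, and the eigenvalues of L(H) other than one 0 each shifted by +p. With G = K_1 (p = 1, nothing left after dropping its 0) and H = C_6 (q = 6, eigenvalues 2 − 2cos(2πk/6), k = 0, …, 5; drop k = 0), the spectrum of W_7 is 0, 7, and 1 + (2 − 2cos(2πk/6)) = 3 − 2cos(2πk/6) for k = 1, …, 5:
k=1: 3 − 2cos(π/3) = 2.0; k=2: 3 − 2cos(2π/3) = 4.0; k=3: 3 − 2cos(π) = 5.0; k=4: 3 − 2cos(4π/3) = 4.0; k=5: 3 − 2cos(5π/3) = 2.0.
Laplacian eigenvalues (increasing order): [0.0, 2.0, 2.0, 4.0, 4.0, 5.0, 7.0]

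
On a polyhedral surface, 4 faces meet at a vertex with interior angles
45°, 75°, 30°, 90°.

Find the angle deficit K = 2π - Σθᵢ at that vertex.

Sum of angles = 240°. K = 360° - 240° = 120° = 2π/3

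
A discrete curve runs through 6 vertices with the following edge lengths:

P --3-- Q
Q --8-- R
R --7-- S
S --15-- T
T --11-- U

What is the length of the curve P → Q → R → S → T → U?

Arc length = 3 + 8 + 7 + 15 + 11 = 44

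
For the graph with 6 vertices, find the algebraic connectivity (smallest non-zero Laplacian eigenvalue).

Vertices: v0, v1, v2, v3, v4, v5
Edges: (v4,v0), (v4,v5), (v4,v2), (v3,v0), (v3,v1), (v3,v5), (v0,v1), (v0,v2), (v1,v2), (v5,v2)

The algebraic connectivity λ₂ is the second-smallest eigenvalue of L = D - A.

Degrees: deg(v0) = 4, deg(v1) = 3, deg(v2) = 4, deg(v3) = 3, deg(v4) = 3, deg(v5) = 3.
L = D − A with rows/columns ordered (v0, v1, v2, v3, v4, v5):
  [ 4, -1, -1, -1, -1,  0]
  [-1,  3, -1, -1,  0,  0]
  [-1, -1,  4,  0, -1, -1]
  [-1, -1,  0,  3,  0, -1]
  [-1,  0, -1,  0,  3, -1]
  [ 0,  0, -1, -1, -1,  3]
Characteristic polynomial: det(λI − L) = λ(λ² − 8λ + 13)(λ − 3)(λ − 4)(λ − 5).
Roots: λ = 0; (λ² − 8λ + 13) = 0 ⇒ λ = 4 ± √3 ≈ 2.2679, 5.7321; (λ − 3) = 0 ⇒ λ = 3; (λ − 4) = 0 ⇒ λ = 4; (λ − 5) = 0 ⇒ λ = 5.
(Check: the roots sum (with multiplicity) to 20, matching trace L = Σdeg = 2·10 = 20.)
Laplacian eigenvalues: [0.0, 2.2679, 3.0, 4.0, 5.0, 5.7321]. Algebraic connectivity (smallest non-zero eigenvalue) = 2.2679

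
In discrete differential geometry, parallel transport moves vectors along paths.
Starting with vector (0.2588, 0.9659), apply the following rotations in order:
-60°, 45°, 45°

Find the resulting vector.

Total rotation: (-60°) + 45° + 45° = 30°. Final vector: (-0.2588, 0.9659)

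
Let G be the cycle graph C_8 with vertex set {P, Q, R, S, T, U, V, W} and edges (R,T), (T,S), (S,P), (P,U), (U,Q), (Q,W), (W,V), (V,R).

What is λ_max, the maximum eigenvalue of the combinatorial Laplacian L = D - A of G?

The cycle graph C_n has Laplacian eigenvalues λ_k = 2 − 2cos(2πk/n), k = 0, 1, …, n−1. Here n = 8:
k=0: 2 − 2cos(0) = 0.0; k=1: 2 − 2cos(π/4) = 0.5858; k=2: 2 − 2cos(π/2) = 2.0; k=3: 2 − 2cos(3π/4) = 3.4142; k=4: 2 − 2cos(π) = 4.0; k=5: 2 − 2cos(5π/4) = 3.4142; k=6: 2 − 2cos(3π/2) = 2.0; k=7: 2 − 2cos(7π/4) = 0.5858.
Laplacian eigenvalues: [0.0, 0.5858, 0.5858, 2.0, 2.0, 3.4142, 3.4142, 4.0]. Largest eigenvalue (spectral radius) = 4.0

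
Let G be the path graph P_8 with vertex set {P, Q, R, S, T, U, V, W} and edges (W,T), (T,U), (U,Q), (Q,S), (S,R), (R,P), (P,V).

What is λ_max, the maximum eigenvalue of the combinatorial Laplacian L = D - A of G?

The path graph P_n has Laplacian eigenvalues λ_k = 2 − 2cos(kπ/n), k = 0, 1, …, n−1. Here n = 8:
k=0: 2 − 2cos(0) = 0.0; k=1: 2 − 2cos(π/8) = 0.1522; k=2: 2 − 2cos(π/4) = 0.5858; k=3: 2 − 2cos(3π/8) = 1.2346; k=4: 2 − 2cos(π/2) = 2.0; k=5: 2 − 2cos(5π/8) = 2.7654; k=6: 2 − 2cos(3π/4) = 3.4142; k=7: 2 − 2cos(7π/8) = 3.8478.
Laplacian eigenvalues: [0.0, 0.1522, 0.5858, 1.2346, 2.0, 2.7654, 3.4142, 3.8478]. Largest eigenvalue (spectral radius) = 3.8478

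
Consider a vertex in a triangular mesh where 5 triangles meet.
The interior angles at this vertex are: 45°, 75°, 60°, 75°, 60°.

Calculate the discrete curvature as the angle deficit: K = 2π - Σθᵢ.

Sum of angles = 315°. K = 360° - 315° = 45°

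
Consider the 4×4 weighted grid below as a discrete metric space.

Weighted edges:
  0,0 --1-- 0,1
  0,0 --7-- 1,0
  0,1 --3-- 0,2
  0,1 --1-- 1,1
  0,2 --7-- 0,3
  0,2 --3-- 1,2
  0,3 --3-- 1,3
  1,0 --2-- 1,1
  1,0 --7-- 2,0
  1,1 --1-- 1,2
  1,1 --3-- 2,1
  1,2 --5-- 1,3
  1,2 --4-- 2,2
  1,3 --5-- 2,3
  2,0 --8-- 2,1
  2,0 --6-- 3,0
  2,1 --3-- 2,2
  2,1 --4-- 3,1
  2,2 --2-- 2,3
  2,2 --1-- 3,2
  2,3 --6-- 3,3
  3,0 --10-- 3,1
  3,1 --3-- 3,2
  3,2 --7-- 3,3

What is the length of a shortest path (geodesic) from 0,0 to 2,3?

Shortest path: 0,0 → 0,1 → 1,1 → 1,2 → 2,2 → 2,3, total weight = 9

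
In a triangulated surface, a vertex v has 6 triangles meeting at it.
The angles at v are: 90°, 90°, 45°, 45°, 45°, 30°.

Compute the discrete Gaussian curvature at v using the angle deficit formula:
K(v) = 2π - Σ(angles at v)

Sum of angles = 345°. K = 360° - 345° = 15° = π/12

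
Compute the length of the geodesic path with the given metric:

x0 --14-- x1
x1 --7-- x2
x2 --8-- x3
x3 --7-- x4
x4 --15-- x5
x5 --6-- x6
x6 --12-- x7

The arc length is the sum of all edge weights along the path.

Arc length = 14 + 7 + 8 + 7 + 15 + 6 + 12 = 69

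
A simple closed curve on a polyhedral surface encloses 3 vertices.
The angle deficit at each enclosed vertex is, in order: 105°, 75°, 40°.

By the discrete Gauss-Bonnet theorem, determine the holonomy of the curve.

Holonomy = total enclosed curvature = 105° + 75° + 40° = 220°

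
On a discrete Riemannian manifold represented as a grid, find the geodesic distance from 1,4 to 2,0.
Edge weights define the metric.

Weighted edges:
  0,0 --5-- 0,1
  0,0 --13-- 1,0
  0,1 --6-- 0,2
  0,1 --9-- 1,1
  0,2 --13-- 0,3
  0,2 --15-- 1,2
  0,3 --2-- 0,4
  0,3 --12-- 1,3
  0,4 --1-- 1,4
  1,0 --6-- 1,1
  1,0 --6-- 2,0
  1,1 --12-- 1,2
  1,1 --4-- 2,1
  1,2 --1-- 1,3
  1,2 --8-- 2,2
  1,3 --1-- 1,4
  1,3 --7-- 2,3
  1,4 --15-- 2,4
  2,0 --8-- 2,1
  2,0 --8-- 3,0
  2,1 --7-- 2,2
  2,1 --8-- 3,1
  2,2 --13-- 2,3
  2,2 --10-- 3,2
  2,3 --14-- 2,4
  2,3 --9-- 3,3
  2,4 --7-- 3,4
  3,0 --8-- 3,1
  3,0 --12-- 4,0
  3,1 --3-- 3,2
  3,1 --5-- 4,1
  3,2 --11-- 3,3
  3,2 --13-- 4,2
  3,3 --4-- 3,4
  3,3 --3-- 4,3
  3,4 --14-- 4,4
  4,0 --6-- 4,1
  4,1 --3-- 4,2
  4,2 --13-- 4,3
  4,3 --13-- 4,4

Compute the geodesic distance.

Shortest path: 1,4 → 1,3 → 1,2 → 2,2 → 2,1 → 2,0, total weight = 25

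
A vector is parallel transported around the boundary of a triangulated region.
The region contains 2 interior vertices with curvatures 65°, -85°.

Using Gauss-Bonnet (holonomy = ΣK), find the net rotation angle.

Holonomy = total enclosed curvature = 65° + (-85°) = -20°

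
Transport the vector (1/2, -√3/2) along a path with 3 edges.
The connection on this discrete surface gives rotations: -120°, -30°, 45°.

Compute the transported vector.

Total rotation: (-120°) + (-30°) + 45° = -105°. Final vector: (-0.9659, -0.2588)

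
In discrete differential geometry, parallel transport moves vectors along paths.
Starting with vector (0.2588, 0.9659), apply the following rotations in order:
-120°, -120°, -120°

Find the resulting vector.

Total rotation: (-120°) + (-120°) + (-120°) = -360° ≡ 0° (mod 360°). Final vector: (0.2588, 0.9659)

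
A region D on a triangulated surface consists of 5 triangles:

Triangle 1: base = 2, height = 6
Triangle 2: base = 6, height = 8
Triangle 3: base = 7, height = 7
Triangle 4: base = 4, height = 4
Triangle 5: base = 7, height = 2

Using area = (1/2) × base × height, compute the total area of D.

(1/2)×2×6 + (1/2)×6×8 + (1/2)×7×7 + (1/2)×4×4 + (1/2)×7×2 = 69.5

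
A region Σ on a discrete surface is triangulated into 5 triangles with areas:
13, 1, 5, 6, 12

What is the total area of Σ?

13 + 1 + 5 + 6 + 12 = 37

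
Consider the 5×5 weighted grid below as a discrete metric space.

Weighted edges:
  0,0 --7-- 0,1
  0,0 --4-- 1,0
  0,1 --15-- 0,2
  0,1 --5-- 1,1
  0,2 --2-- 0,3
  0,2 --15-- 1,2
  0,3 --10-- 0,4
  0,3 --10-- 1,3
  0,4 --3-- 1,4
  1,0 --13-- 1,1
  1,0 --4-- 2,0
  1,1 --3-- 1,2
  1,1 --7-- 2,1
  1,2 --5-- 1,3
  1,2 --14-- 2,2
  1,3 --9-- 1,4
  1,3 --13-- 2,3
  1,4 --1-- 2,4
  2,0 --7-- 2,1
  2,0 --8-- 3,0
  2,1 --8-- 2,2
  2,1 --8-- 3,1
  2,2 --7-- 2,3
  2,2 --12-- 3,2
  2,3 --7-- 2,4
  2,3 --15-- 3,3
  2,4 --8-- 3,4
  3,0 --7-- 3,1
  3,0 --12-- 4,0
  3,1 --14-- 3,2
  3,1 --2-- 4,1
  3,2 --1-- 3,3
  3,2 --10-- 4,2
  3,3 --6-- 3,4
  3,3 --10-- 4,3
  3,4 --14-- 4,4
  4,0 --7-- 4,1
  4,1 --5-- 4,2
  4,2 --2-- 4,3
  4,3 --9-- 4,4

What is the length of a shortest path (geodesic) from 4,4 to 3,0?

Shortest path: 4,4 → 4,3 → 4,2 → 4,1 → 3,1 → 3,0, total weight = 25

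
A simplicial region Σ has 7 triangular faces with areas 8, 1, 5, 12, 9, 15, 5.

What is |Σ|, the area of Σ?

8 + 1 + 5 + 12 + 9 + 15 + 5 = 55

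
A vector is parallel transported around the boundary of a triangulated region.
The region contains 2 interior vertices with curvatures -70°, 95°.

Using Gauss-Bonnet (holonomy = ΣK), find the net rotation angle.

Holonomy = total enclosed curvature = (-70°) + 95° = 25°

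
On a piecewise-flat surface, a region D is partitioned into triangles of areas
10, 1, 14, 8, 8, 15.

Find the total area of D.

10 + 1 + 14 + 8 + 8 + 15 = 56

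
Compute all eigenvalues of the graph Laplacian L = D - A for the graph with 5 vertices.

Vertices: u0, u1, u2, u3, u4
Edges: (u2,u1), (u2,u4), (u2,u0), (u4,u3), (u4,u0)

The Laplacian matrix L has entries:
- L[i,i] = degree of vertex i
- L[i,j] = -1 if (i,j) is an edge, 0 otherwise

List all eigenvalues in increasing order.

Degrees: deg(u0) = 2, deg(u1) = 1, deg(u2) = 3, deg(u3) = 1, deg(u4) = 3.
L = D − A with rows/columns ordered (u0, u1, u2, u3, u4):
  [ 2,  0, -1,  0, -1]
  [ 0,  1, -1,  0,  0]
  [-1, -1,  3,  0, -1]
  [ 0,  0,  0,  1, -1]
  [-1,  0, -1, -1,  3]
Characteristic polynomial: det(λI − L) = λ(λ² − 5λ + 3)(λ² − 5λ + 5).
Roots: λ = 0; (λ² − 5λ + 3) = 0 ⇒ λ = (5 ± √13)/2 ≈ 0.6972, 4.3028; (λ² − 5λ + 5) = 0 ⇒ λ = (5 ± √5)/2 ≈ 1.382, 3.618.
(Check: the roots sum (with multiplicity) to 10, matching trace L = Σdeg = 2·5 = 10.)
Laplacian eigenvalues (increasing order): [0.0, 0.6972, 1.382, 3.618, 4.3028]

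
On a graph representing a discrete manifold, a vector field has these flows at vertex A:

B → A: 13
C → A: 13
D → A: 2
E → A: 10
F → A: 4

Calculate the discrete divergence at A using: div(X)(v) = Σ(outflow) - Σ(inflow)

Divergence = sum of outgoing flows = (-13) + (-13) + (-2) + (-10) + (-4) = -42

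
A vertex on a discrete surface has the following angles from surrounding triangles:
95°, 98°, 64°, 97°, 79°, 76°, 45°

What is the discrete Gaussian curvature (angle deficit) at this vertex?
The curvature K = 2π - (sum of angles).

Sum of angles = 554°. K = 360° - 554° = -194° = -97π/90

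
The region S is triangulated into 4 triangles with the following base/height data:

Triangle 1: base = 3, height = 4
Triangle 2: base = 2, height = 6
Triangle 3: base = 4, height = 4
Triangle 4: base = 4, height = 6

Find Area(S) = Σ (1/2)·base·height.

(1/2)×3×4 + (1/2)×2×6 + (1/2)×4×4 + (1/2)×4×6 = 32.0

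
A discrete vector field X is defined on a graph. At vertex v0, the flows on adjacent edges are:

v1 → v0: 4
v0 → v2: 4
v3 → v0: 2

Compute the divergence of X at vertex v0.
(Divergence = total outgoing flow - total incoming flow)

Divergence = sum of outgoing flows = (-4) + 4 + (-2) = -2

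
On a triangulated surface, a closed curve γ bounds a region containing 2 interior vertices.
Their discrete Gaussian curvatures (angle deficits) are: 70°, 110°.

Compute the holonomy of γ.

Holonomy = total enclosed curvature = 70° + 110° = 180°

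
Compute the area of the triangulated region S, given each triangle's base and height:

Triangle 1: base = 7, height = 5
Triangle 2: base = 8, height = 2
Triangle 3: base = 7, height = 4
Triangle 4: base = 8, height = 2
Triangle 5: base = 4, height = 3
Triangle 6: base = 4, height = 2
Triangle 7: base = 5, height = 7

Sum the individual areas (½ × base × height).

(1/2)×7×5 + (1/2)×8×2 + (1/2)×7×4 + (1/2)×8×2 + (1/2)×4×3 + (1/2)×4×2 + (1/2)×5×7 = 75.0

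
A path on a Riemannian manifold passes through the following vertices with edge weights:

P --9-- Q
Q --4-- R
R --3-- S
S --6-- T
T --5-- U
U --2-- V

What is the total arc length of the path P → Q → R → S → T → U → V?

Arc length = 9 + 4 + 3 + 6 + 5 + 2 = 29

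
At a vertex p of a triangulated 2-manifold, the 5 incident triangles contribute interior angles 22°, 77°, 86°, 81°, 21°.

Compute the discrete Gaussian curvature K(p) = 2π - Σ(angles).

Sum of angles = 287°. K = 360° - 287° = 73° = 73π/180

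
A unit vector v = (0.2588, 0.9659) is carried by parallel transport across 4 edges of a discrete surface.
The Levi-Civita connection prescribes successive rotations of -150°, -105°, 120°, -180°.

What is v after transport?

Total rotation: (-150°) + (-105°) + 120° + (-180°) = -315° ≡ 45° (mod 360°). Final vector: (-0.5000, 0.8660)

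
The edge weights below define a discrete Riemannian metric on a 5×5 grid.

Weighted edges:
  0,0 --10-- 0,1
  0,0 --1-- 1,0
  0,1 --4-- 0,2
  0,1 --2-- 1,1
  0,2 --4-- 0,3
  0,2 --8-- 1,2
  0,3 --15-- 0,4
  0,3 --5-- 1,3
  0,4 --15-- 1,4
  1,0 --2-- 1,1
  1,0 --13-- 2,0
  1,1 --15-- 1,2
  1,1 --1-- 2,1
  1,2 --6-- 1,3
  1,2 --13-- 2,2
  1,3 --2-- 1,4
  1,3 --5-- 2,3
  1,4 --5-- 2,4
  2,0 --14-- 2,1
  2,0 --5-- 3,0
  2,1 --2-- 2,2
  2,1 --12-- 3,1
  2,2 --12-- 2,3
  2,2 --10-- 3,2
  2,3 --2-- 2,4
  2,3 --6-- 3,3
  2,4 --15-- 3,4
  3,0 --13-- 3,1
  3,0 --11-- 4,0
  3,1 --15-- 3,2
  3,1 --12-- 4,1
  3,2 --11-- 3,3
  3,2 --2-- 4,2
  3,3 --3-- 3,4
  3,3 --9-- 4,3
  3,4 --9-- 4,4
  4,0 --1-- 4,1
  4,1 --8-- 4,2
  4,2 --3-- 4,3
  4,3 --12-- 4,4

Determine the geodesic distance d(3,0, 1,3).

Shortest path: 3,0 → 2,0 → 1,0 → 1,1 → 0,1 → 0,2 → 0,3 → 1,3, total weight = 35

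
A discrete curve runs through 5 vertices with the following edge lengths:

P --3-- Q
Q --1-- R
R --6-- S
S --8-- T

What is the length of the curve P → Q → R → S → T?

Arc length = 3 + 1 + 6 + 8 = 18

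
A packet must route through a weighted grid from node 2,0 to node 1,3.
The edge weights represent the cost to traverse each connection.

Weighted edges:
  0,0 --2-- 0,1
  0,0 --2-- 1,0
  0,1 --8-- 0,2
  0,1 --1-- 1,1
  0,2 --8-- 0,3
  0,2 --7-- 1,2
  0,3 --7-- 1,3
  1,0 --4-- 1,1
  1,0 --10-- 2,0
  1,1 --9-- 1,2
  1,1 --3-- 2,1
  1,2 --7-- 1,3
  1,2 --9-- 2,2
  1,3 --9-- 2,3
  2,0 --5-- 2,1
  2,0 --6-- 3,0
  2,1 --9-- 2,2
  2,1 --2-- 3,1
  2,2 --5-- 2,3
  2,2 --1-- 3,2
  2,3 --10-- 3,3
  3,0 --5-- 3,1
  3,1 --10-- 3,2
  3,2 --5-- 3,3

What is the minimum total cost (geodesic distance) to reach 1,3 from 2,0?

Shortest path: 2,0 → 2,1 → 1,1 → 1,2 → 1,3, total weight = 24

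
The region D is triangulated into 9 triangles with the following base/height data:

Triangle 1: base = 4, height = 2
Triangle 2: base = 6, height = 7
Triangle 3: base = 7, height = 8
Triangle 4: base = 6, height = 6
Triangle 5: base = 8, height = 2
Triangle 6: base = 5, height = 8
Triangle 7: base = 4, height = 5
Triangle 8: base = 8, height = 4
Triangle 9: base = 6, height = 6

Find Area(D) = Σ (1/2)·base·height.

(1/2)×4×2 + (1/2)×6×7 + (1/2)×7×8 + (1/2)×6×6 + (1/2)×8×2 + (1/2)×5×8 + (1/2)×4×5 + (1/2)×8×4 + (1/2)×6×6 = 143.0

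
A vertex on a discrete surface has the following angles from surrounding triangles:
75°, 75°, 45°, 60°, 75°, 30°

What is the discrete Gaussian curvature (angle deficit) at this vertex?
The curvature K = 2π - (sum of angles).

Sum of angles = 360°. K = 360° - 360° = 0°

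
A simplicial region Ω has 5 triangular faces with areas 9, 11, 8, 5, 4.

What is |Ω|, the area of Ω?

9 + 11 + 8 + 5 + 4 = 37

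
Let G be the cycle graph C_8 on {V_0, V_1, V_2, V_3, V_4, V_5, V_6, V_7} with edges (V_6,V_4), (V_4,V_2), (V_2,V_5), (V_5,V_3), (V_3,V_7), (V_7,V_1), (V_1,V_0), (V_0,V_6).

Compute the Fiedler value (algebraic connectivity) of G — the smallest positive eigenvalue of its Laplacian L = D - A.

The cycle graph C_n has Laplacian eigenvalues λ_k = 2 − 2cos(2πk/n), k = 0, 1, …, n−1. Here n = 8:
k=0: 2 − 2cos(0) = 0.0; k=1: 2 − 2cos(π/4) = 0.5858; k=2: 2 − 2cos(π/2) = 2.0; k=3: 2 − 2cos(3π/4) = 3.4142; k=4: 2 − 2cos(π) = 4.0; k=5: 2 − 2cos(5π/4) = 3.4142; k=6: 2 − 2cos(3π/2) = 2.0; k=7: 2 − 2cos(7π/4) = 0.5858.
Laplacian eigenvalues: [0.0, 0.5858, 0.5858, 2.0, 2.0, 3.4142, 3.4142, 4.0]. Algebraic connectivity (smallest non-zero eigenvalue) = 0.5858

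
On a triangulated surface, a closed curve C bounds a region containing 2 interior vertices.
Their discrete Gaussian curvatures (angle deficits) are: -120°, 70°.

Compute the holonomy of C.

Holonomy = total enclosed curvature = (-120°) + 70° = -50°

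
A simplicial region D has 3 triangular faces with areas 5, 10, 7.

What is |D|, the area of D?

5 + 10 + 7 = 22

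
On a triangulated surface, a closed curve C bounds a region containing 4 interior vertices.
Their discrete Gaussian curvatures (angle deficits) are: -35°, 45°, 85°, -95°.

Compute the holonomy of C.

Holonomy = total enclosed curvature = (-35°) + 45° + 85° + (-95°) = 0°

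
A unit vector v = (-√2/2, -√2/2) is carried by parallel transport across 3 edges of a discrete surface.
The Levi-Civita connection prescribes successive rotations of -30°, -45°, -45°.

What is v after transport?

Total rotation: (-30°) + (-45°) + (-45°) = -120°. Final vector: (-0.2588, 0.9659)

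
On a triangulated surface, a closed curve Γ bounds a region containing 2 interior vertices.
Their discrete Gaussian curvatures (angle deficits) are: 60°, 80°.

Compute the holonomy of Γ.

Holonomy = total enclosed curvature = 60° + 80° = 140°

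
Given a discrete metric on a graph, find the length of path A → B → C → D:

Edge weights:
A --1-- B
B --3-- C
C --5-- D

Arc length = 1 + 3 + 5 = 9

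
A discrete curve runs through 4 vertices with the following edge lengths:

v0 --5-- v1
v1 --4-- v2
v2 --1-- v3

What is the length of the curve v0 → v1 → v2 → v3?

Arc length = 5 + 4 + 1 = 10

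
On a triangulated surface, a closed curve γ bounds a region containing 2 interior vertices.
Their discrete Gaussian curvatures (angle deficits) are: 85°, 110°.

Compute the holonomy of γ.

Holonomy = total enclosed curvature = 85° + 110° = 195°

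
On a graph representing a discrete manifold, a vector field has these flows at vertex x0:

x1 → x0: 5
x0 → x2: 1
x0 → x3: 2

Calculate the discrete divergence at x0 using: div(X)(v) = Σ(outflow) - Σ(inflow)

Divergence = sum of outgoing flows = (-5) + 1 + 2 = -2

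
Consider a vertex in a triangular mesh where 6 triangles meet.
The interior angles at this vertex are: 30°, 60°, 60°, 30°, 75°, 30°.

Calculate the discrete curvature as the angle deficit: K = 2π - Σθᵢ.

Sum of angles = 285°. K = 360° - 285° = 75°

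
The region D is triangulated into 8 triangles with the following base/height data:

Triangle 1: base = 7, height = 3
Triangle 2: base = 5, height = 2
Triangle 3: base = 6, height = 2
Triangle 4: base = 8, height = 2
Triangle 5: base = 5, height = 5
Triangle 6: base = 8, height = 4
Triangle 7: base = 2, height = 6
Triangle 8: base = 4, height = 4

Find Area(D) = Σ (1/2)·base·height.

(1/2)×7×3 + (1/2)×5×2 + (1/2)×6×2 + (1/2)×8×2 + (1/2)×5×5 + (1/2)×8×4 + (1/2)×2×6 + (1/2)×4×4 = 72.0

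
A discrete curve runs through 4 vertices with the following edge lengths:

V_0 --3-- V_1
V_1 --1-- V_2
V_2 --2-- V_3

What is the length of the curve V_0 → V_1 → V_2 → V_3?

Arc length = 3 + 1 + 2 = 6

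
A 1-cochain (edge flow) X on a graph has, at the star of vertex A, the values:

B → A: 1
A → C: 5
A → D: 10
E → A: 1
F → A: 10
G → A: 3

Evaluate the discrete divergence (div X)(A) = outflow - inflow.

Divergence = sum of outgoing flows = (-1) + 5 + 10 + (-1) + (-10) + (-3) = 0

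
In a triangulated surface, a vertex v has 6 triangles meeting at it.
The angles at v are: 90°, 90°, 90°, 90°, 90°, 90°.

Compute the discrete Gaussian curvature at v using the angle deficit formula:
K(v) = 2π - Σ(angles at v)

Sum of angles = 540°. K = 360° - 540° = -180°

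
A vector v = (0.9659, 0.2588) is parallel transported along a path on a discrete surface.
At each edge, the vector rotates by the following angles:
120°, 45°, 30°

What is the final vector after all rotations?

Total rotation: 120° + 45° + 30° = 195° ≡ -165° (mod 360°). Final vector: (-0.8660, -0.5000)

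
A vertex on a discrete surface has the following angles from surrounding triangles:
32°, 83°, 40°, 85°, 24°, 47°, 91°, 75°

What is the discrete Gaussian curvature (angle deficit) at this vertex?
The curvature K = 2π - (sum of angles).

Sum of angles = 477°. K = 360° - 477° = -117° = -13π/20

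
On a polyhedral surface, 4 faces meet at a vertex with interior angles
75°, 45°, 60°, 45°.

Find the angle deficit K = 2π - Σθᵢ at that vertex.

Sum of angles = 225°. K = 360° - 225° = 135°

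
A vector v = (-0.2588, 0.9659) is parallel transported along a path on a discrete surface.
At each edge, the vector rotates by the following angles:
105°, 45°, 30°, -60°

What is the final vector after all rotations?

Total rotation: 105° + 45° + 30° + (-60°) = 120°. Final vector: (-0.7071, -0.7071)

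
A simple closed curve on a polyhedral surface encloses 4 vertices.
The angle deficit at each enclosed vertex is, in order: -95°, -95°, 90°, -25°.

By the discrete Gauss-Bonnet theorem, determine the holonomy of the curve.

Holonomy = total enclosed curvature = (-95°) + (-95°) + 90° + (-25°) = -125°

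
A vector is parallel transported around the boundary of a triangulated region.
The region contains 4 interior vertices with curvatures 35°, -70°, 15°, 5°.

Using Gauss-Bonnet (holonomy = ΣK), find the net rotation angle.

Holonomy = total enclosed curvature = 35° + (-70°) + 15° + 5° = -15°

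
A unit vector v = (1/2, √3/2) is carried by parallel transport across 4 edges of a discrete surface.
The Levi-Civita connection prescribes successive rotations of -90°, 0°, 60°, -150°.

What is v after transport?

Total rotation: (-90°) + 0° + 60° + (-150°) = -180° ≡ 180° (mod 360°). Final vector: (-0.5000, -0.8660)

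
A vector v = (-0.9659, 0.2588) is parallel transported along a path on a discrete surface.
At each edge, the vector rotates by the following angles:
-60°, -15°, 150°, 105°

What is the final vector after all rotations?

Total rotation: (-60°) + (-15°) + 150° + 105° = 180°. Final vector: (0.9659, -0.2588)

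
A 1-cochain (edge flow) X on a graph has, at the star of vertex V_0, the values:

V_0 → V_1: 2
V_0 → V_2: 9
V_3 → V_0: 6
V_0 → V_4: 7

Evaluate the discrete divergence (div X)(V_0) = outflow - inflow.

Divergence = sum of outgoing flows = 2 + 9 + (-6) + 7 = 12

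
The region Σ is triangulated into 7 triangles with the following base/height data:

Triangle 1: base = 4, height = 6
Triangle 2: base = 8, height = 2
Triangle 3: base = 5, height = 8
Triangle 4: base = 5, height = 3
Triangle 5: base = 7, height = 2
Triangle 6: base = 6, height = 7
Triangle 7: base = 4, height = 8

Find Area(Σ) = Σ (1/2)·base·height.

(1/2)×4×6 + (1/2)×8×2 + (1/2)×5×8 + (1/2)×5×3 + (1/2)×7×2 + (1/2)×6×7 + (1/2)×4×8 = 91.5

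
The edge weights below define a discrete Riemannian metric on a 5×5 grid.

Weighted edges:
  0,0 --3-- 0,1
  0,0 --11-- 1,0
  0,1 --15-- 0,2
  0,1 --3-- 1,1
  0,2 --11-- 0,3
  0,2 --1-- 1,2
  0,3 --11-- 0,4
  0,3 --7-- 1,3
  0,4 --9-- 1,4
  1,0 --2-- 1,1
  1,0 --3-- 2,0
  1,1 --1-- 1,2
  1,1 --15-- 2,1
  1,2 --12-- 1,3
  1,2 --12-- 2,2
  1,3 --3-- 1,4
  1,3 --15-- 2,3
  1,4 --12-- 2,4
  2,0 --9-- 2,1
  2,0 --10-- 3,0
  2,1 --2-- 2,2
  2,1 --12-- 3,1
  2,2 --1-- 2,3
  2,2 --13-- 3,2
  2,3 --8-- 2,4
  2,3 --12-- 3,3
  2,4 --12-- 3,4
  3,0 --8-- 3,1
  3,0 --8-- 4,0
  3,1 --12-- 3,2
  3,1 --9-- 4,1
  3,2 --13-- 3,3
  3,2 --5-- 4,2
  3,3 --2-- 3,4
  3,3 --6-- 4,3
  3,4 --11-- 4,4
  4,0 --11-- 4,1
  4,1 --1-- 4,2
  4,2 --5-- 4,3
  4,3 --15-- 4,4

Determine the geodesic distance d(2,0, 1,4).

Shortest path: 2,0 → 1,0 → 1,1 → 1,2 → 1,3 → 1,4, total weight = 21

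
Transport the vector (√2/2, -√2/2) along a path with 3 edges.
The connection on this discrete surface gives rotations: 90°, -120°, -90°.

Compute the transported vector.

Total rotation: 90° + (-120°) + (-90°) = -120°. Final vector: (-0.9659, -0.2588)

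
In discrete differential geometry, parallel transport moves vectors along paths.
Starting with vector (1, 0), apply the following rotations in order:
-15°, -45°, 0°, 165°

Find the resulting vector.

Total rotation: (-15°) + (-45°) + 0° + 165° = 105°. Final vector: (-0.2588, 0.9659)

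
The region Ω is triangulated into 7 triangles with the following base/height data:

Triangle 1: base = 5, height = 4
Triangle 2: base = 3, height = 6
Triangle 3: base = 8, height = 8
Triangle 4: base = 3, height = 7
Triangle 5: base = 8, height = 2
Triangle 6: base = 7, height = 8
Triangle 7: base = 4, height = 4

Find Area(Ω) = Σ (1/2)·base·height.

(1/2)×5×4 + (1/2)×3×6 + (1/2)×8×8 + (1/2)×3×7 + (1/2)×8×2 + (1/2)×7×8 + (1/2)×4×4 = 105.5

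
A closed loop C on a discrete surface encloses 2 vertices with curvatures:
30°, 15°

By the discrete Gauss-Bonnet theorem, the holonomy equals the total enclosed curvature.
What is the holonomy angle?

Holonomy = total enclosed curvature = 30° + 15° = 45°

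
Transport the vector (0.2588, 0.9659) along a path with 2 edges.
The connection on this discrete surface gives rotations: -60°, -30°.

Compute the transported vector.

Total rotation: (-60°) + (-30°) = -90°. Final vector: (0.9659, -0.2588)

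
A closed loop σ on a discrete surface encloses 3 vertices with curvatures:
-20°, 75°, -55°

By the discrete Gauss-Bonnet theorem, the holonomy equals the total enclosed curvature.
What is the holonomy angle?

Holonomy = total enclosed curvature = (-20°) + 75° + (-55°) = 0°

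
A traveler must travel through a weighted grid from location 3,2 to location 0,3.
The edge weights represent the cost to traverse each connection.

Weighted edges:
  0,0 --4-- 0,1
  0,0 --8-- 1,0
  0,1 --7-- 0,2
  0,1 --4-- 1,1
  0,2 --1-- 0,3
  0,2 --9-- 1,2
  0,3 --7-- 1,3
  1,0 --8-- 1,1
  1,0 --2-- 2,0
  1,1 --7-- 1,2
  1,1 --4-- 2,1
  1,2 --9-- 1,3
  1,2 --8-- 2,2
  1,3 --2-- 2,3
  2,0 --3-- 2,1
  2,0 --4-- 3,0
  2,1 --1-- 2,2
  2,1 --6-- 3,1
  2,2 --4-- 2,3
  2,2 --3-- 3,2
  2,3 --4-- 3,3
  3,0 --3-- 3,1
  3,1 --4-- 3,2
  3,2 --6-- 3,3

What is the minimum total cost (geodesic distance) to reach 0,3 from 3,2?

Shortest path: 3,2 → 2,2 → 2,3 → 1,3 → 0,3, total weight = 16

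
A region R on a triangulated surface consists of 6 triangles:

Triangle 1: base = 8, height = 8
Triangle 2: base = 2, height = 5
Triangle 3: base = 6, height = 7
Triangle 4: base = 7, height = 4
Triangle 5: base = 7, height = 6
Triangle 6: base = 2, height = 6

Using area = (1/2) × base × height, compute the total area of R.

(1/2)×8×8 + (1/2)×2×5 + (1/2)×6×7 + (1/2)×7×4 + (1/2)×7×6 + (1/2)×2×6 = 99.0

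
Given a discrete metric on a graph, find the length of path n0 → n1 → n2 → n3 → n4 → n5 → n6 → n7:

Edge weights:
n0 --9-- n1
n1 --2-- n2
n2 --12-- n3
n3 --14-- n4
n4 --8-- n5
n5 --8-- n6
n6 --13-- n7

Arc length = 9 + 2 + 12 + 14 + 8 + 8 + 13 = 66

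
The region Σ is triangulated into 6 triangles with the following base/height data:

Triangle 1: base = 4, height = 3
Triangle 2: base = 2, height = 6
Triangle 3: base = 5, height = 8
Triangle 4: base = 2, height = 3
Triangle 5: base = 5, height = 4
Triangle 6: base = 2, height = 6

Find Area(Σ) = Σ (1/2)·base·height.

(1/2)×4×3 + (1/2)×2×6 + (1/2)×5×8 + (1/2)×2×3 + (1/2)×5×4 + (1/2)×2×6 = 51.0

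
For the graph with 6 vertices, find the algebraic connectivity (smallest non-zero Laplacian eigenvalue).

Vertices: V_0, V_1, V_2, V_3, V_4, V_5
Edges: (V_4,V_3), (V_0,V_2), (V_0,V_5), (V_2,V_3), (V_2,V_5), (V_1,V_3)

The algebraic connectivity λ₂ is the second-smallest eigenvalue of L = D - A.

Degrees: deg(V_0) = 2, deg(V_1) = 1, deg(V_2) = 3, deg(V_3) = 3, deg(V_4) = 1, deg(V_5) = 2.
L = D − A with rows/columns ordered (V_0, V_1, V_2, V_3, V_4, V_5):
  [ 2,  0, -1,  0,  0, -1]
  [ 0,  1,  0, -1,  0,  0]
  [-1,  0,  3, -1,  0, -1]
  [ 0, -1, -1,  3, -1,  0]
  [ 0,  0,  0, -1,  1,  0]
  [-1,  0, -1,  0,  0,  2]
Characteristic polynomial: det(λI − L) = λ(λ² − 5λ + 2)(λ − 1)(λ − 3)².
Roots: λ = 0; (λ² − 5λ + 2) = 0 ⇒ λ = (5 ± √17)/2 ≈ 0.4384, 4.5616; (λ − 1) = 0 ⇒ λ = 1; (λ − 3) = 0 ⇒ λ = 3 (multiplicity 2).
(Check: the roots sum (with multiplicity) to 12, matching trace L = Σdeg = 2·6 = 12.)
Laplacian eigenvalues: [0.0, 0.4384, 1.0, 3.0, 3.0, 4.5616]. Algebraic connectivity (smallest non-zero eigenvalue) = 0.4384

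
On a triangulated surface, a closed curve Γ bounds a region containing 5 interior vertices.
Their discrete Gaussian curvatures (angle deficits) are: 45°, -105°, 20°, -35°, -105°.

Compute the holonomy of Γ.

Holonomy = total enclosed curvature = 45° + (-105°) + 20° + (-35°) + (-105°) = -180°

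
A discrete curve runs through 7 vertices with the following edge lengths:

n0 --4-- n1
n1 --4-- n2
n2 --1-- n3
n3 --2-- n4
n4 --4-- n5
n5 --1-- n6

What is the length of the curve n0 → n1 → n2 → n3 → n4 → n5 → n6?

Arc length = 4 + 4 + 1 + 2 + 4 + 1 = 16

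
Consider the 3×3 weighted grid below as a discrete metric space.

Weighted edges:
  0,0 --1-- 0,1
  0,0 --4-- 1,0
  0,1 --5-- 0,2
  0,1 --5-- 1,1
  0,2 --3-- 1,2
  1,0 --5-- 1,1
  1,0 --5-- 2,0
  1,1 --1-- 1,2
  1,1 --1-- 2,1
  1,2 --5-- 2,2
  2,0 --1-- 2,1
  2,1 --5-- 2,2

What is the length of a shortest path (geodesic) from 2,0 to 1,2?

Shortest path: 2,0 → 2,1 → 1,1 → 1,2, total weight = 3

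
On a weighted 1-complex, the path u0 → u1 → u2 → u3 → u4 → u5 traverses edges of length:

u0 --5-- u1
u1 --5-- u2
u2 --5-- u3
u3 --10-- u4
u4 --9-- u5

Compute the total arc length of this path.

Arc length = 5 + 5 + 5 + 10 + 9 = 34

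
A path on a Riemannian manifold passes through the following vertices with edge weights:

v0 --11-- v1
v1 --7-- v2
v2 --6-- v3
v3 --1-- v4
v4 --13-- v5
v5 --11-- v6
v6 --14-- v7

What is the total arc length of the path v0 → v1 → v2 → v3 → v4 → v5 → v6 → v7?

Arc length = 11 + 7 + 6 + 1 + 13 + 11 + 14 = 63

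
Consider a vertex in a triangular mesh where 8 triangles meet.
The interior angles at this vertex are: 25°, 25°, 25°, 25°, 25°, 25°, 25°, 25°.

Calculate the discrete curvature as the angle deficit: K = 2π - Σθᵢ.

Sum of angles = 200°. K = 360° - 200° = 160° = 8π/9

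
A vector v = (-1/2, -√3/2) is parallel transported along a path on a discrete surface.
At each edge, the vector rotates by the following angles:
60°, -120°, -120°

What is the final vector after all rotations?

Total rotation: 60° + (-120°) + (-120°) = -180° ≡ 180° (mod 360°). Final vector: (0.5000, 0.8660)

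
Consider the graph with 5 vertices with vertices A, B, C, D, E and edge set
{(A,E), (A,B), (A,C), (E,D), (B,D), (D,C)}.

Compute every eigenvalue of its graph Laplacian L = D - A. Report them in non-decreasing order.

Degrees: deg(A) = 3, deg(B) = 2, deg(C) = 2, deg(D) = 3, deg(E) = 2.
L = D − A with rows/columns ordered (A, B, C, D, E):
  [ 3, -1, -1,  0, -1]
  [-1,  2,  0, -1,  0]
  [-1,  0,  2, -1,  0]
  [ 0, -1, -1,  3, -1]
  [-1,  0,  0, -1,  2]
Characteristic polynomial: det(λI − L) = λ(λ − 2)²(λ − 3)(λ − 5).
Roots: λ = 0; (λ − 2) = 0 ⇒ λ = 2 (multiplicity 2); (λ − 3) = 0 ⇒ λ = 3; (λ − 5) = 0 ⇒ λ = 5.
(Check: the roots sum (with multiplicity) to 12, matching trace L = Σdeg = 2·6 = 12.)
Laplacian eigenvalues (increasing order): [0.0, 2.0, 2.0, 3.0, 5.0]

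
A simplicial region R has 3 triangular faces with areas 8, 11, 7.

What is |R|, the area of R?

8 + 11 + 7 = 26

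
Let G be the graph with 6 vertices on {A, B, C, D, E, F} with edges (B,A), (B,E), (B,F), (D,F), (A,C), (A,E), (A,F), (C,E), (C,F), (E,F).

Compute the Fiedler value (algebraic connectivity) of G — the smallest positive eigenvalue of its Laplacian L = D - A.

Degrees: deg(A) = 4, deg(B) = 3, deg(C) = 3, deg(D) = 1, deg(E) = 4, deg(F) = 5.
L = D − A with rows/columns ordered (A, B, C, D, E, F):
  [ 4, -1, -1,  0, -1, -1]
  [-1,  3,  0,  0, -1, -1]
  [-1,  0,  3,  0, -1, -1]
  [ 0,  0,  0,  1,  0, -1]
  [-1, -1, -1,  0,  4, -1]
  [-1, -1, -1, -1, -1,  5]
Characteristic polynomial: det(λI − L) = λ(λ − 1)(λ − 3)(λ − 5)²(λ − 6).
Roots: λ = 0; (λ − 1) = 0 ⇒ λ = 1; (λ − 3) = 0 ⇒ λ = 3; (λ − 5) = 0 ⇒ λ = 5 (multiplicity 2); (λ − 6) = 0 ⇒ λ = 6.
(Check: the roots sum (with multiplicity) to 20, matching trace L = Σdeg = 2·10 = 20.)
Laplacian eigenvalues: [0.0, 1.0, 3.0, 5.0, 5.0, 6.0]. Algebraic connectivity (smallest non-zero eigenvalue) = 1.0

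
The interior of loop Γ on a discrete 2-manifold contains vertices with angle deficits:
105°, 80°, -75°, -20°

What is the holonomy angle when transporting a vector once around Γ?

Holonomy = total enclosed curvature = 105° + 80° + (-75°) + (-20°) = 90°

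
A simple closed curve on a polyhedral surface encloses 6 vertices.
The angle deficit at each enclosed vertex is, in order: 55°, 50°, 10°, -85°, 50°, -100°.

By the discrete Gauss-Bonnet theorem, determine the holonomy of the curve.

Holonomy = total enclosed curvature = 55° + 50° + 10° + (-85°) + 50° + (-100°) = -20°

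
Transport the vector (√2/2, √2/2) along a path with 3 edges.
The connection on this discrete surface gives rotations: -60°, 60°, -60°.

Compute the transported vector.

Total rotation: (-60°) + 60° + (-60°) = -60°. Final vector: (0.9659, -0.2588)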